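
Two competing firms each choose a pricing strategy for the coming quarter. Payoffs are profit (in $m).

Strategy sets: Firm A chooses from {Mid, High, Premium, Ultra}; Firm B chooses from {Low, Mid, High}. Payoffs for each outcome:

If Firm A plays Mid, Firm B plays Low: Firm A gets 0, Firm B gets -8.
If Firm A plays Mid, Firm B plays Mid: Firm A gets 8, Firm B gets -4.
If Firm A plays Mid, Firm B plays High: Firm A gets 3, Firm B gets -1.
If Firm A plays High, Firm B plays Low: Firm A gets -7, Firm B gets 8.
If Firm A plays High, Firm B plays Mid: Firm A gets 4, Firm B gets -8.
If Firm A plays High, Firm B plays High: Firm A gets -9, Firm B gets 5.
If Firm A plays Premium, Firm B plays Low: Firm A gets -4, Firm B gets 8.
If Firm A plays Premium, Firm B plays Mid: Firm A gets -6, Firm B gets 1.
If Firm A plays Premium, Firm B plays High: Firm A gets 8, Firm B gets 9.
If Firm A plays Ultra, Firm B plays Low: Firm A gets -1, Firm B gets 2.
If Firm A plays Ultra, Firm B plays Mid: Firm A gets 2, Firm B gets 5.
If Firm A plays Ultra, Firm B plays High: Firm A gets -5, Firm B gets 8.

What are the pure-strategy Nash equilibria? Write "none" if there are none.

Firm A against Low: payoffs 0, -7, -4, -1 → best response Mid.
Firm A against Mid: payoffs 8, 4, -6, 2 → best response Mid.
Firm A against High: payoffs 3, -9, 8, -5 → best response Premium.
Firm B against Mid: payoffs -8, -4, -1 → best response High.
Firm B against High: payoffs 8, -8, 5 → best response Low.
Firm B against Premium: payoffs 8, 1, 9 → best response High.
Firm B against Ultra: payoffs 2, 5, 8 → best response High.
Mutual best responses: (Premium, High).

Pure NE: (Premium, High)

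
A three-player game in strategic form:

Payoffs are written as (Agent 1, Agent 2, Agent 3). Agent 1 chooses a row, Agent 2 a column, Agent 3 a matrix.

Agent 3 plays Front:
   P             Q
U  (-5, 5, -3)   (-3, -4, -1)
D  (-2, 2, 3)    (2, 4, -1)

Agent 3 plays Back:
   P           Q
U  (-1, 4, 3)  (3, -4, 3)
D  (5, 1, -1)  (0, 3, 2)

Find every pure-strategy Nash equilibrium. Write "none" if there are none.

This game has no pure Nash equilibrium.

Agent 1 against (P, Front): payoffs -5, -2 → best response D.
Agent 1 against (P, Back): payoffs -1, 5 → best response D.
Agent 1 against (Q, Front): payoffs -3, 2 → best response D.
Agent 1 against (Q, Back): payoffs 3, 0 → best response U.
Agent 2 against (U, Front): payoffs 5, -4 → best response P.
Agent 2 against (U, Back): payoffs 4, -4 → best response P.
Agent 2 against (D, Front): payoffs 2, 4 → best response Q.
Agent 2 against (D, Back): payoffs 1, 3 → best response Q.
Agent 3 against (U, P): payoffs -3, 3 → best response Back.
Agent 3 against (U, Q): payoffs -1, 3 → best response Back.
Agent 3 against (D, P): payoffs 3, -1 → best response Front.
Agent 3 against (D, Q): payoffs -1, 2 → best response Back.
No profile is a mutual best response for all players.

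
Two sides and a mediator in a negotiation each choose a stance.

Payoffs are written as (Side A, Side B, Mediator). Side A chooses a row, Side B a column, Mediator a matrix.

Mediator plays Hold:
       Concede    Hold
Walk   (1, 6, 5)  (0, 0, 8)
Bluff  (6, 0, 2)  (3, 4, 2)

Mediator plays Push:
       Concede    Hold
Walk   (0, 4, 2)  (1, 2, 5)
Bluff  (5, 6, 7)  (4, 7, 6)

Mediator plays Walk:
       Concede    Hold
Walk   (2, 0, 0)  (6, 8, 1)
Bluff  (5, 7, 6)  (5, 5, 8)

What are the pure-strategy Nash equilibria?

Mark each player's best response to every combination of opponents' strategies; a profile where every player is best-responding is a pure Nash equilibrium.
Side A against (Concede, Hold): payoffs 1, 6 → best response Bluff.
Side A against (Concede, Push): payoffs 0, 5 → best response Bluff.
Side A against (Concede, Walk): payoffs 2, 5 → best response Bluff.
Side A against (Hold, Hold): payoffs 0, 3 → best response Bluff.
Side A against (Hold, Push): payoffs 1, 4 → best response Bluff.
Side A against (Hold, Walk): payoffs 6, 5 → best response Walk.
Side B against (Walk, Hold): payoffs 6, 0 → best response Concede.
Side B against (Walk, Push): payoffs 4, 2 → best response Concede.
Side B against (Walk, Walk): payoffs 0, 8 → best response Hold.
Side B against (Bluff, Hold): payoffs 0, 4 → best response Hold.
Side B against (Bluff, Push): payoffs 6, 7 → best response Hold.
Side B against (Bluff, Walk): payoffs 7, 5 → best response Concede.
Mediator against (Walk, Concede): payoffs 5, 2, 0 → best response Hold.
Mediator against (Walk, Hold): payoffs 8, 5, 1 → best response Hold.
Mediator against (Bluff, Concede): payoffs 2, 7, 6 → best response Push.
Mediator against (Bluff, Hold): payoffs 2, 6, 8 → best response Walk.
No profile is a mutual best response for all players.

This game has no pure Nash equilibrium.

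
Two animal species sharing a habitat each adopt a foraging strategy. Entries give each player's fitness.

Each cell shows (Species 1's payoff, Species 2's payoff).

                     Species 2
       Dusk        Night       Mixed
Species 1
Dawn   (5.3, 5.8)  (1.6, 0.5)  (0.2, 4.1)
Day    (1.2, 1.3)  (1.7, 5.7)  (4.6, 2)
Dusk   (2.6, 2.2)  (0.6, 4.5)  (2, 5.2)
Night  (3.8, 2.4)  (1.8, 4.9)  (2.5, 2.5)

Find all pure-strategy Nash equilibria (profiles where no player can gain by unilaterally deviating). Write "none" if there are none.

(Dawn, Dusk), (Night, Night)

Check each profile: it is a Nash equilibrium iff no player can strictly gain by switching unilaterally.
(Dawn, Dusk): Species 1 gets 5.3, best alternative 3.8; Species 2 gets 5.8, best alternative 4.1. No profitable deviation — NE.
(Dawn, Night): Species 1 can switch to Day (1.6 → 1.7). Not NE.
(Dawn, Mixed): Species 1 can switch to Day (0.2 → 4.6). Not NE.
(Day, Dusk): Species 1 can switch to Dawn (1.2 → 5.3). Not NE.
(Day, Night): Species 1 can switch to Night (1.7 → 1.8). Not NE.
(Day, Mixed): Species 2 can switch to Night (2 → 5.7). Not NE.
(Dusk, Dusk): Species 1 can switch to Dawn (2.6 → 5.3). Not NE.
(Dusk, Night): Species 1 can switch to Dawn (0.6 → 1.6). Not NE.
(Dusk, Mixed): Species 1 can switch to Day (2 → 4.6). Not NE.
(Night, Dusk): Species 1 can switch to Dawn (3.8 → 5.3). Not NE.
(Night, Night): Species 1 gets 1.8, best alternative 1.7; Species 2 gets 4.9, best alternative 2.5. No profitable deviation — NE.
(Night, Mixed): Species 1 can switch to Day (2.5 → 4.6). Not NE.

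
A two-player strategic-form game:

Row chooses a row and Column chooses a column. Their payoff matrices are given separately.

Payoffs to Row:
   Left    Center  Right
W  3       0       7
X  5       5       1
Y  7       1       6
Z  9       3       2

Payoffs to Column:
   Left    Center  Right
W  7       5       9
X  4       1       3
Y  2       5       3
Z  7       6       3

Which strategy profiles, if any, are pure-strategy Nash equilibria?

Row against Left: payoffs 3, 5, 7, 9 → best response Z.
Row against Center: payoffs 0, 5, 1, 3 → best response X.
Row against Right: payoffs 7, 1, 6, 2 → best response W.
Column against W: payoffs 7, 5, 9 → best response Right.
Column against X: payoffs 4, 1, 3 → best response Left.
Column against Y: payoffs 2, 5, 3 → best response Center.
Column against Z: payoffs 7, 6, 3 → best response Left.
Mutual best responses: (W, Right); (Z, Left).

(W, Right), (Z, Left)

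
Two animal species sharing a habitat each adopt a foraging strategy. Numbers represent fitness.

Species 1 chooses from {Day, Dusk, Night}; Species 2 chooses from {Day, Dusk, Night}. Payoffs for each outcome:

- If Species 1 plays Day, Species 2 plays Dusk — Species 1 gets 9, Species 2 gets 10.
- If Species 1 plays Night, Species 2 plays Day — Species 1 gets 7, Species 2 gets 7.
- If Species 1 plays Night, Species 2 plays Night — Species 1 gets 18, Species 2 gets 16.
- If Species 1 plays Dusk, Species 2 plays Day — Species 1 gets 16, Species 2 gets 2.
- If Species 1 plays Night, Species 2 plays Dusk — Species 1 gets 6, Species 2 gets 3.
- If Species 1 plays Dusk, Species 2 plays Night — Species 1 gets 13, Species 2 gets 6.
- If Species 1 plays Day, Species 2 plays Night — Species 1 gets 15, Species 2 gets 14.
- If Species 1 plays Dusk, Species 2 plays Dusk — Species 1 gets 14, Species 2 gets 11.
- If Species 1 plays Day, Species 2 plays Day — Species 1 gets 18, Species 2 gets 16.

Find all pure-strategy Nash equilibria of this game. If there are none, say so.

The pure Nash equilibria are (Day, Day) and (Dusk, Dusk) and (Night, Night).

(Day, Day): Species 1 gets 18, best alternative 16; Species 2 gets 16, best alternative 14. No profitable deviation — NE.
(Day, Dusk): Species 1 can switch to Dusk (9 → 14). Not NE.
(Day, Night): Species 1 can switch to Night (15 → 18). Not NE.
(Dusk, Day): Species 1 can switch to Day (16 → 18). Not NE.
(Dusk, Dusk): Species 1 gets 14, best alternative 9; Species 2 gets 11, best alternative 6. No profitable deviation — NE.
(Dusk, Night): Species 1 can switch to Day (13 → 15). Not NE.
(Night, Day): Species 1 can switch to Day (7 → 18). Not NE.
(Night, Dusk): Species 1 can switch to Day (6 → 9). Not NE.
(Night, Night): Species 1 gets 18, best alternative 15; Species 2 gets 16, best alternative 7. No profitable deviation — NE.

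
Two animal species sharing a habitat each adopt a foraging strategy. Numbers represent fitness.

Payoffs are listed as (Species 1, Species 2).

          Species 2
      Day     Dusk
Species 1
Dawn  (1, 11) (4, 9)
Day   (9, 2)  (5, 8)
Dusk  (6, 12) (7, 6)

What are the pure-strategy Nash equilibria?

none

For each player, find the best response to each opponent profile; mutual best responses are the pure NE.
Species 1 against Day: payoffs 1, 9, 6 → best response Day.
Species 1 against Dusk: payoffs 4, 5, 7 → best response Dusk.
Species 2 against Dawn: payoffs 11, 9 → best response Day.
Species 2 against Day: payoffs 2, 8 → best response Dusk.
Species 2 against Dusk: payoffs 12, 6 → best response Day.
No profile is a mutual best response for all players.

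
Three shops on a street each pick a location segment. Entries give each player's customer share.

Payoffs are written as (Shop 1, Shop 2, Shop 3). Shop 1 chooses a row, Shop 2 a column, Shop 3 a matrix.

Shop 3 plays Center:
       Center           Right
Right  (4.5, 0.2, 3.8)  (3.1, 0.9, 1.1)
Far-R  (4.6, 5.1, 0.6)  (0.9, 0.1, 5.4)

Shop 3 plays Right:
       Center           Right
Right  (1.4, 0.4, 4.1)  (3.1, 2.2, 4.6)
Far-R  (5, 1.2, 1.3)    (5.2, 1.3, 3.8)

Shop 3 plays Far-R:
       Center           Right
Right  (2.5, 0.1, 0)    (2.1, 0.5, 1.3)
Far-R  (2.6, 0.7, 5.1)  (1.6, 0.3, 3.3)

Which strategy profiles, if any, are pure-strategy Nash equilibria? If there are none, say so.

For each strategy profile, look for a profitable unilateral deviation.
(Right, Center, Center): Shop 1 can switch to Far-R (4.5 → 4.6). Not NE.
(Right, Center, Right): Shop 1 can switch to Far-R (1.4 → 5). Not NE.
(Right, Center, Far-R): Shop 1 can switch to Far-R (2.5 → 2.6). Not NE.
(Right, Right, Center): Shop 3 can switch to Right (1.1 → 4.6). Not NE.
(Right, Right, Right): Shop 1 can switch to Far-R (3.1 → 5.2). Not NE.
(Right, Right, Far-R): Shop 3 can switch to Right (1.3 → 4.6). Not NE.
(Far-R, Center, Far-R): Shop 1 gets 2.6, best alternative 2.5; Shop 2 gets 0.7, best alternative 0.3; Shop 3 gets 5.1, best alternative 1.3. No profitable deviation — NE.
(The remaining 5 profiles each have a profitable deviation by the same check.)

(Far-R, Center, Far-R)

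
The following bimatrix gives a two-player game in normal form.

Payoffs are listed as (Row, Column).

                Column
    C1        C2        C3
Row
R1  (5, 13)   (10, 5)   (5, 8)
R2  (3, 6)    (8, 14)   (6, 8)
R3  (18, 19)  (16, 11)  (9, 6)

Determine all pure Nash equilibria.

Row against C1: payoffs 5, 3, 18 → best response R3.
Row against C2: payoffs 10, 8, 16 → best response R3.
Row against C3: payoffs 5, 6, 9 → best response R3.
Column against R1: payoffs 13, 5, 8 → best response C1.
Column against R2: payoffs 6, 14, 8 → best response C2.
Column against R3: payoffs 19, 11, 6 → best response C1.
Mutual best responses: (R3, C1).

Pure NE: (R3, C1)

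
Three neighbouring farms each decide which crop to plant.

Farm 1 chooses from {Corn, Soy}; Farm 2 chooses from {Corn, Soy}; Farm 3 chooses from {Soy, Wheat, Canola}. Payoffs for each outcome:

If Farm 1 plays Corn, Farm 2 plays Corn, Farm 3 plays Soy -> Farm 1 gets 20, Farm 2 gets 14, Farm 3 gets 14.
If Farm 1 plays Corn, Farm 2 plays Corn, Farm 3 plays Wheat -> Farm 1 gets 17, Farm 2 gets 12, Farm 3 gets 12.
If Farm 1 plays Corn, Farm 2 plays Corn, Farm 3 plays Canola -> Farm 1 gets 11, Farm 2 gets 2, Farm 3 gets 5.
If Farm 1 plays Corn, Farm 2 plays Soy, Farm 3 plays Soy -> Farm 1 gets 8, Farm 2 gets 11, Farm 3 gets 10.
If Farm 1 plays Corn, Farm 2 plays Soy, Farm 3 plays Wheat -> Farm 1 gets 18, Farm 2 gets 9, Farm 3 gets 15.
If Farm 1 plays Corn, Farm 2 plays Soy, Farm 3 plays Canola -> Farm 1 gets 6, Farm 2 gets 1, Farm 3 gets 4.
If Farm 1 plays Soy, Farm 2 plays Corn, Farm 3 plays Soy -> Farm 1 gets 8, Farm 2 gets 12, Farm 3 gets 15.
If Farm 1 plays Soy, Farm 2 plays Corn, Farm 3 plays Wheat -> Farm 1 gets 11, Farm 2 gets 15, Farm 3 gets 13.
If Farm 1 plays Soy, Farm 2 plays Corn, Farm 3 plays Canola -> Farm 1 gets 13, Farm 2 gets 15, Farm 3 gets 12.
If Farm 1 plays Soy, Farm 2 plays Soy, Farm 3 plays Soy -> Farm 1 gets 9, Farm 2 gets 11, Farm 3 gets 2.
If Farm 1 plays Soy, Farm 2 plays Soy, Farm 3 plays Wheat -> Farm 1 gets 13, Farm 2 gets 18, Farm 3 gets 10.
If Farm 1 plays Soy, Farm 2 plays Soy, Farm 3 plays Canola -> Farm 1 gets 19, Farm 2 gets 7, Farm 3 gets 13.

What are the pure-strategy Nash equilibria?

(Corn, Corn, Soy)

For each player, find the best response to each opponent profile; mutual best responses are the pure NE.
Farm 1 against (Corn, Soy): payoffs 20, 8 → best response Corn.
Farm 1 against (Corn, Wheat): payoffs 17, 11 → best response Corn.
Farm 1 against (Corn, Canola): payoffs 11, 13 → best response Soy.
Farm 1 against (Soy, Soy): payoffs 8, 9 → best response Soy.
Farm 1 against (Soy, Wheat): payoffs 18, 13 → best response Corn.
Farm 1 against (Soy, Canola): payoffs 6, 19 → best response Soy.
Farm 2 against (Corn, Soy): payoffs 14, 11 → best response Corn.
Farm 2 against (Corn, Wheat): payoffs 12, 9 → best response Corn.
Farm 2 against (Corn, Canola): payoffs 2, 1 → best response Corn.
Farm 2 against (Soy, Soy): payoffs 12, 11 → best response Corn.
Farm 2 against (Soy, Wheat): payoffs 15, 18 → best response Soy.
Farm 2 against (Soy, Canola): payoffs 15, 7 → best response Corn.
Farm 3 against (Corn, Corn): payoffs 14, 12, 5 → best response Soy.
Farm 3 against (Corn, Soy): payoffs 10, 15, 4 → best response Wheat.
Farm 3 against (Soy, Corn): payoffs 15, 13, 12 → best response Soy.
Farm 3 against (Soy, Soy): payoffs 2, 10, 13 → best response Canola.
Mutual best responses: (Corn, Corn, Soy).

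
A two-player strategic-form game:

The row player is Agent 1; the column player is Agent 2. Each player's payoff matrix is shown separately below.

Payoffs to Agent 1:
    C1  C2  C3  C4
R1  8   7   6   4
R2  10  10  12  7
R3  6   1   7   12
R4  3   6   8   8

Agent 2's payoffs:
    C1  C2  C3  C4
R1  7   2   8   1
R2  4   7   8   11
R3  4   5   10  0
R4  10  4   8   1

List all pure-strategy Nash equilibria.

For each strategy profile, look for a profitable unilateral deviation.
(R1, C1): Agent 1 can switch to R2 (8 → 10). Not NE.
(R1, C2): Agent 1 can switch to R2 (7 → 10). Not NE.
(R1, C3): Agent 1 can switch to R2 (6 → 12). Not NE.
(R1, C4): Agent 1 can switch to R2 (4 → 7). Not NE.
(R2, C1): Agent 2 can switch to C2 (4 → 7). Not NE.
(R2, C2): Agent 2 can switch to C3 (7 → 8). Not NE.
(R2, C3): Agent 2 can switch to C4 (8 → 11). Not NE.
(R2, C4): Agent 1 can switch to R3 (7 → 12). Not NE.
(R3, C1): Agent 1 can switch to R1 (6 → 8). Not NE.
(R3, C2): Agent 1 can switch to R1 (1 → 7). Not NE.
(The remaining 6 profiles each have a profitable deviation by the same check.)

There is no pure-strategy Nash equilibrium.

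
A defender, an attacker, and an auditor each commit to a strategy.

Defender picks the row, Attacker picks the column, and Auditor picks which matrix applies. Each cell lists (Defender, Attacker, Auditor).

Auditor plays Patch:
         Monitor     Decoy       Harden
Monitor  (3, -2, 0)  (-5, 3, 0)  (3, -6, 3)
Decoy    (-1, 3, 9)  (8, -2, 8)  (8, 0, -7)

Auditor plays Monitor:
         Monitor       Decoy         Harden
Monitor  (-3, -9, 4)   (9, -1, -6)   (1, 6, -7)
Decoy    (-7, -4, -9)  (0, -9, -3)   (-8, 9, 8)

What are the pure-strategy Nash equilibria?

Defender against (Monitor, Patch): payoffs 3, -1 → best response Monitor.
Defender against (Monitor, Monitor): payoffs -3, -7 → best response Monitor.
Defender against (Decoy, Patch): payoffs -5, 8 → best response Decoy.
Defender against (Decoy, Monitor): payoffs 9, 0 → best response Monitor.
Defender against (Harden, Patch): payoffs 3, 8 → best response Decoy.
Defender against (Harden, Monitor): payoffs 1, -8 → best response Monitor.
Attacker against (Monitor, Patch): payoffs -2, 3, -6 → best response Decoy.
Attacker against (Monitor, Monitor): payoffs -9, -1, 6 → best response Harden.
Attacker against (Decoy, Patch): payoffs 3, -2, 0 → best response Monitor.
Attacker against (Decoy, Monitor): payoffs -4, -9, 9 → best response Harden.
Auditor against (Monitor, Monitor): payoffs 0, 4 → best response Monitor.
Auditor against (Monitor, Decoy): payoffs 0, -6 → best response Patch.
Auditor against (Monitor, Harden): payoffs 3, -7 → best response Patch.
Auditor against (Decoy, Monitor): payoffs 9, -9 → best response Patch.
Auditor against (Decoy, Decoy): payoffs 8, -3 → best response Patch.
Auditor against (Decoy, Harden): payoffs -7, 8 → best response Monitor.
No profile is a mutual best response for all players.

none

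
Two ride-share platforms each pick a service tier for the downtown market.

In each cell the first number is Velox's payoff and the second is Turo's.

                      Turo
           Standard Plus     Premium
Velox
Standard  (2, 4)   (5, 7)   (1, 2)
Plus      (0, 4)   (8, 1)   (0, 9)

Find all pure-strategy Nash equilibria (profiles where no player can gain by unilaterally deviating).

Velox against Standard: payoffs 2, 0 → best response Standard.
Velox against Plus: payoffs 5, 8 → best response Plus.
Velox against Premium: payoffs 1, 0 → best response Standard.
Turo against Standard: payoffs 4, 7, 2 → best response Plus.
Turo against Plus: payoffs 4, 1, 9 → best response Premium.
No profile is a mutual best response for all players.

There is no pure-strategy Nash equilibrium.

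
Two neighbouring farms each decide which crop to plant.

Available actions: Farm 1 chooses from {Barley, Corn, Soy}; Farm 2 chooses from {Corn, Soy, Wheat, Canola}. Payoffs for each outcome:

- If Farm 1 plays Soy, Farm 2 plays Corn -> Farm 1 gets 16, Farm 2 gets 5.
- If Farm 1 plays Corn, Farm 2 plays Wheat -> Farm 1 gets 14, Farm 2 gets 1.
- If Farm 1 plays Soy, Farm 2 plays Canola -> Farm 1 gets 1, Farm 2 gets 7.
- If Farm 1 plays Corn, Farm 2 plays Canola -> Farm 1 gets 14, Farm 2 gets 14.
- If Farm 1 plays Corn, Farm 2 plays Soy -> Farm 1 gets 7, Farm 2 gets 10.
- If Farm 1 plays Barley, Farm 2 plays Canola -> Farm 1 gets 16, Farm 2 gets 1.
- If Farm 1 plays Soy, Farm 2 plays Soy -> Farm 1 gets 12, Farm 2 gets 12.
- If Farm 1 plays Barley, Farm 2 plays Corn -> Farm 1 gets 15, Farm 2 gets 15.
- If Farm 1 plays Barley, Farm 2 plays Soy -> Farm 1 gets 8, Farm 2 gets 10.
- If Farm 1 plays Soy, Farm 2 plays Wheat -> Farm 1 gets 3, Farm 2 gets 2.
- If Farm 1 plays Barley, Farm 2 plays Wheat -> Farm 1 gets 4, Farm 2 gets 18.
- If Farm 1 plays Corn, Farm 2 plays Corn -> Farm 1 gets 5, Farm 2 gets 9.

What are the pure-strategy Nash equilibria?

For each strategy profile, look for a profitable unilateral deviation.
(Barley, Corn): Farm 1 can switch to Soy (15 → 16). Not NE.
(Barley, Soy): Farm 1 can switch to Soy (8 → 12). Not NE.
(Barley, Wheat): Farm 1 can switch to Corn (4 → 14). Not NE.
(Barley, Canola): Farm 2 can switch to Corn (1 → 15). Not NE.
(Corn, Corn): Farm 1 can switch to Barley (5 → 15). Not NE.
(Corn, Soy): Farm 1 can switch to Barley (7 → 8). Not NE.
(Soy, Soy): Farm 1 gets 12, best alternative 8; Farm 2 gets 12, best alternative 7. No profitable deviation — NE.
(The remaining 5 profiles each have a profitable deviation by the same check.)

(Soy, Soy)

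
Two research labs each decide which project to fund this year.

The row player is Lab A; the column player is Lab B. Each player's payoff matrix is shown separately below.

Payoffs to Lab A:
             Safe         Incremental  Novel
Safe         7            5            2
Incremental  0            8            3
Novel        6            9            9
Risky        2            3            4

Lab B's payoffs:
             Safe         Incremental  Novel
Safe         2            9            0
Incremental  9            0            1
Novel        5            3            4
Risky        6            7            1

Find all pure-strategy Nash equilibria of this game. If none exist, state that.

No pure-strategy Nash equilibrium.

Lab A against Safe: payoffs 7, 0, 6, 2 → best response Safe.
Lab A against Incremental: payoffs 5, 8, 9, 3 → best response Novel.
Lab A against Novel: payoffs 2, 3, 9, 4 → best response Novel.
Lab B against Safe: payoffs 2, 9, 0 → best response Incremental.
Lab B against Incremental: payoffs 9, 0, 1 → best response Safe.
Lab B against Novel: payoffs 5, 3, 4 → best response Safe.
Lab B against Risky: payoffs 6, 7, 1 → best response Incremental.
No profile is a mutual best response for all players.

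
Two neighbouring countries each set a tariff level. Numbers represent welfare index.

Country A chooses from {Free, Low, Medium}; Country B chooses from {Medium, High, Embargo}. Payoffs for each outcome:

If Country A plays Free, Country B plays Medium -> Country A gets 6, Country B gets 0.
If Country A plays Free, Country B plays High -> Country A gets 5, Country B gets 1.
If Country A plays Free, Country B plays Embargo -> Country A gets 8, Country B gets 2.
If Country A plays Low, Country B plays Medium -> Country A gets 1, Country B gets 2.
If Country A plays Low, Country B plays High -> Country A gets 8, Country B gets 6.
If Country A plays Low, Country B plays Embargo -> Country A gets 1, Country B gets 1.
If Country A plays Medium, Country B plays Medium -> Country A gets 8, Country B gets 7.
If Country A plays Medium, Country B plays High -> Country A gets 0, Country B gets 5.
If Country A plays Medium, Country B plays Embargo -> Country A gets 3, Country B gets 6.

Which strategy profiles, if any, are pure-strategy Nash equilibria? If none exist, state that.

Pure-strategy Nash equilibria: (Free, Embargo) and (Low, High) and (Medium, Medium)

Check each profile: it is a Nash equilibrium iff no player can strictly gain by switching unilaterally.
(Free, Medium): Country A can switch to Medium (6 → 8). Not NE.
(Free, High): Country A can switch to Low (5 → 8). Not NE.
(Free, Embargo): Country A gets 8, best alternative 3; Country B gets 2, best alternative 1. No profitable deviation — NE.
(Low, Medium): Country A can switch to Free (1 → 6). Not NE.
(Low, High): Country A gets 8, best alternative 5; Country B gets 6, best alternative 2. No profitable deviation — NE.
(Low, Embargo): Country A can switch to Free (1 → 8). Not NE.
(Medium, Medium): Country A gets 8, best alternative 6; Country B gets 7, best alternative 6. No profitable deviation — NE.
(Medium, High): Country A can switch to Free (0 → 5). Not NE.
(Medium, Embargo): Country A can switch to Free (3 → 8). Not NE.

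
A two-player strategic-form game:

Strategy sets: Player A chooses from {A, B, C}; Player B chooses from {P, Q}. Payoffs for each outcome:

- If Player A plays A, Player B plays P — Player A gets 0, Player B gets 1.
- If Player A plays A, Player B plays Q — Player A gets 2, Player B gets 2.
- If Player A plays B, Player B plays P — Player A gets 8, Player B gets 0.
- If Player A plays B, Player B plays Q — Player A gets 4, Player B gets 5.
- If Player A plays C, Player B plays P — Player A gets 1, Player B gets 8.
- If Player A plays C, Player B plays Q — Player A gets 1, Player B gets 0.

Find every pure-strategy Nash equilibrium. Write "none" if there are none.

(A, P): Player A can switch to B (0 → 8). Not NE.
(A, Q): Player A can switch to B (2 → 4). Not NE.
(B, P): Player B can switch to Q (0 → 5). Not NE.
(B, Q): Player A gets 4, best alternative 2; Player B gets 5, best alternative 0. No profitable deviation — NE.
(C, P): Player A can switch to B (1 → 8). Not NE.
(C, Q): Player A can switch to A (1 → 2). Not NE.

(B, Q)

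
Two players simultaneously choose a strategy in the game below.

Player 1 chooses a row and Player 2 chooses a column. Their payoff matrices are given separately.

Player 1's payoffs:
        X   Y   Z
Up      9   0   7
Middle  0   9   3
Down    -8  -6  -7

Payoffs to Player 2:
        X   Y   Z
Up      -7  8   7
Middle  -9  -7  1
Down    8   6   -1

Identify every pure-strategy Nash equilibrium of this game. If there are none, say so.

Player 1 against X: payoffs 9, 0, -8 → best response Up.
Player 1 against Y: payoffs 0, 9, -6 → best response Middle.
Player 1 against Z: payoffs 7, 3, -7 → best response Up.
Player 2 against Up: payoffs -7, 8, 7 → best response Y.
Player 2 against Middle: payoffs -9, -7, 1 → best response Z.
Player 2 against Down: payoffs 8, 6, -1 → best response X.
No profile is a mutual best response for all players.

No pure-strategy Nash equilibrium.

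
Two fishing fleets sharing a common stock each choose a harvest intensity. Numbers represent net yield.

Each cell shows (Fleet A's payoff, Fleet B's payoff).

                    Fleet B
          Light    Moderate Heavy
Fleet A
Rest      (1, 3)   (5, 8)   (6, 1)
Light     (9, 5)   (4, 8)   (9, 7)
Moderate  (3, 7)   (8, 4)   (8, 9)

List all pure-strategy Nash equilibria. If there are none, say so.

Fleet A against Light: payoffs 1, 9, 3 → best response Light.
Fleet A against Moderate: payoffs 5, 4, 8 → best response Moderate.
Fleet A against Heavy: payoffs 6, 9, 8 → best response Light.
Fleet B against Rest: payoffs 3, 8, 1 → best response Moderate.
Fleet B against Light: payoffs 5, 8, 7 → best response Moderate.
Fleet B against Moderate: payoffs 7, 4, 9 → best response Heavy.
No profile is a mutual best response for all players.

There is no pure-strategy Nash equilibrium.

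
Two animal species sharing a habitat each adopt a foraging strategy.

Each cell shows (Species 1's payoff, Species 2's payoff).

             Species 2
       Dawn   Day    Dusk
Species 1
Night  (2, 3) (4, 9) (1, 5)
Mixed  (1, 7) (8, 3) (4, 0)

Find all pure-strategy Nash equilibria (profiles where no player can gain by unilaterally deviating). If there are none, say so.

This game has no pure Nash equilibrium.

(Night, Dawn): Species 2 can switch to Day (3 → 9). Not NE.
(Night, Day): Species 1 can switch to Mixed (4 → 8). Not NE.
(Night, Dusk): Species 1 can switch to Mixed (1 → 4). Not NE.
(Mixed, Dawn): Species 1 can switch to Night (1 → 2). Not NE.
(Mixed, Day): Species 2 can switch to Dawn (3 → 7). Not NE.
(Mixed, Dusk): Species 2 can switch to Dawn (0 → 7). Not NE.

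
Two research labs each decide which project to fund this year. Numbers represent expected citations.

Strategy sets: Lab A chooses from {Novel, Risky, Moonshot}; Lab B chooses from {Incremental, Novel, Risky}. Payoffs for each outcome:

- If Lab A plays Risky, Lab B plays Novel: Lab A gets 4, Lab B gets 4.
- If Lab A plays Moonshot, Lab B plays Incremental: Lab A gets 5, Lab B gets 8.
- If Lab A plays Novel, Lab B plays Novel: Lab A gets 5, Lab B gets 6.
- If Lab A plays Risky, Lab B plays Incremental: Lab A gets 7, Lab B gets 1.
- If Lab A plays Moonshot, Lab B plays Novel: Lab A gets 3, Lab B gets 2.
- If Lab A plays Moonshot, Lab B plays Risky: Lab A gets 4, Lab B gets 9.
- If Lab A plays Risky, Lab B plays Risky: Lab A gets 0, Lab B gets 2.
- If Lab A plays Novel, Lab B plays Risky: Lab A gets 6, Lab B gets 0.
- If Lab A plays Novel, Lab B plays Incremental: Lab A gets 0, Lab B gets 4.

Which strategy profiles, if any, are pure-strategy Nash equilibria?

Lab A against Incremental: payoffs 0, 7, 5 → best response Risky.
Lab A against Novel: payoffs 5, 4, 3 → best response Novel.
Lab A against Risky: payoffs 6, 0, 4 → best response Novel.
Lab B against Novel: payoffs 4, 6, 0 → best response Novel.
Lab B against Risky: payoffs 1, 4, 2 → best response Novel.
Lab B against Moonshot: payoffs 8, 2, 9 → best response Risky.
Mutual best responses: (Novel, Novel).

Pure NE: (Novel, Novel)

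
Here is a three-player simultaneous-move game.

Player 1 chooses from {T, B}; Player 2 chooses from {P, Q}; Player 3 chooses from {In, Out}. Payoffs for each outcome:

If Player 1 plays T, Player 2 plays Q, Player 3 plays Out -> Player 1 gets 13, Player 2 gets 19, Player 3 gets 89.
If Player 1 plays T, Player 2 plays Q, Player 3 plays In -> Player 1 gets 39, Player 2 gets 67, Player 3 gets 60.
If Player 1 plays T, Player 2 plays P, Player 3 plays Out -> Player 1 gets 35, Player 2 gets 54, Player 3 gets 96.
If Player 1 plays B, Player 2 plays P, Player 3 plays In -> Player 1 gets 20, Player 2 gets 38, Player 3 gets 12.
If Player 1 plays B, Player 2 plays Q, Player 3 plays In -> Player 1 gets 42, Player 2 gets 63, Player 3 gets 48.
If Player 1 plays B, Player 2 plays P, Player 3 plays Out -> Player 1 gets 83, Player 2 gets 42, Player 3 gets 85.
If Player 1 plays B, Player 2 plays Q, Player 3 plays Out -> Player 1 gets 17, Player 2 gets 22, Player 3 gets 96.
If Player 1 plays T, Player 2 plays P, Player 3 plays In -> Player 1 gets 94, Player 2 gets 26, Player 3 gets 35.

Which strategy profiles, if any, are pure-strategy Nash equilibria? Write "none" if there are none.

(T, P, In): Player 2 can switch to Q (26 → 67). Not NE.
(T, P, Out): Player 1 can switch to B (35 → 83). Not NE.
(T, Q, In): Player 1 can switch to B (39 → 42). Not NE.
(T, Q, Out): Player 1 can switch to B (13 → 17). Not NE.
(B, P, In): Player 1 can switch to T (20 → 94). Not NE.
(B, P, Out): Player 1 gets 83, best alternative 35; Player 2 gets 42, best alternative 22; Player 3 gets 85, best alternative 12. No profitable deviation — NE.
(B, Q, In): Player 3 can switch to Out (48 → 96). Not NE.
(B, Q, Out): Player 2 can switch to P (22 → 42). Not NE.

Pure NE: (B, P, Out)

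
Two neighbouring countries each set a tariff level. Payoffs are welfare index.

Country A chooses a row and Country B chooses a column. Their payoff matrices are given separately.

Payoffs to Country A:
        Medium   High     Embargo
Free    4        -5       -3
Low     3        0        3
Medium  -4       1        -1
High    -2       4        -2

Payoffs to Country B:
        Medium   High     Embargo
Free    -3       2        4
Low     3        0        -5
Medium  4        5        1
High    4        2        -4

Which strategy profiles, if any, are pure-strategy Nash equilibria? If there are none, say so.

This game has no pure Nash equilibrium.

(Free, Medium): Country B can switch to High (-3 → 2). Not NE.
(Free, High): Country A can switch to Low (-5 → 0). Not NE.
(Free, Embargo): Country A can switch to Low (-3 → 3). Not NE.
(Low, Medium): Country A can switch to Free (3 → 4). Not NE.
(Low, High): Country A can switch to Medium (0 → 1). Not NE.
(Low, Embargo): Country B can switch to Medium (-5 → 3). Not NE.
(Medium, Medium): Country A can switch to Free (-4 → 4). Not NE.
(Medium, High): Country A can switch to High (1 → 4). Not NE.
(Medium, Embargo): Country A can switch to Low (-1 → 3). Not NE.
(High, Medium): Country A can switch to Free (-2 → 4). Not NE.
(High, High): Country B can switch to Medium (2 → 4). Not NE.
(High, Embargo): Country A can switch to Low (-2 → 3). Not NE.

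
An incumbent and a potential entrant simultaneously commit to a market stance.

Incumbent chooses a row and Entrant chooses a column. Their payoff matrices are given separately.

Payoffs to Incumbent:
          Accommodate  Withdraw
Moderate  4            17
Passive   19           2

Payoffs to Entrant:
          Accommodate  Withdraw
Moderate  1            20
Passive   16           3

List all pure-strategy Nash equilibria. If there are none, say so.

(Moderate, Accommodate): Incumbent can switch to Passive (4 → 19). Not NE.
(Moderate, Withdraw): Incumbent gets 17, best alternative 2; Entrant gets 20, best alternative 1. No profitable deviation — NE.
(Passive, Accommodate): Incumbent gets 19, best alternative 4; Entrant gets 16, best alternative 3. No profitable deviation — NE.
(Passive, Withdraw): Incumbent can switch to Moderate (2 → 17). Not NE.

Pure-strategy Nash equilibria: (Moderate, Withdraw) and (Passive, Accommodate)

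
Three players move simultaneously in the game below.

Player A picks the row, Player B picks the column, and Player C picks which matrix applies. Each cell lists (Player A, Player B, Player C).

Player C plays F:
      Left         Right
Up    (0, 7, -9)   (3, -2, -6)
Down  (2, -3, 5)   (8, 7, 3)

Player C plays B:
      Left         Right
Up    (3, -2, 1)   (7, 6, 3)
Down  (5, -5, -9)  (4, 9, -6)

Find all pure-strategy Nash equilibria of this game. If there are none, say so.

Pure-strategy Nash equilibria: (Up, Right, B) and (Down, Right, F)

Mark each player's best response to every combination of opponents' strategies; a profile where every player is best-responding is a pure Nash equilibrium.
Player A against (Left, F): payoffs 0, 2 → best response Down.
Player A against (Left, B): payoffs 3, 5 → best response Down.
Player A against (Right, F): payoffs 3, 8 → best response Down.
Player A against (Right, B): payoffs 7, 4 → best response Up.
Player B against (Up, F): payoffs 7, -2 → best response Left.
Player B against (Up, B): payoffs -2, 6 → best response Right.
Player B against (Down, F): payoffs -3, 7 → best response Right.
Player B against (Down, B): payoffs -5, 9 → best response Right.
Player C against (Up, Left): payoffs -9, 1 → best response B.
Player C against (Up, Right): payoffs -6, 3 → best response B.
Player C against (Down, Left): payoffs 5, -9 → best response F.
Player C against (Down, Right): payoffs 3, -6 → best response F.
Mutual best responses: (Up, Right, B); (Down, Right, F).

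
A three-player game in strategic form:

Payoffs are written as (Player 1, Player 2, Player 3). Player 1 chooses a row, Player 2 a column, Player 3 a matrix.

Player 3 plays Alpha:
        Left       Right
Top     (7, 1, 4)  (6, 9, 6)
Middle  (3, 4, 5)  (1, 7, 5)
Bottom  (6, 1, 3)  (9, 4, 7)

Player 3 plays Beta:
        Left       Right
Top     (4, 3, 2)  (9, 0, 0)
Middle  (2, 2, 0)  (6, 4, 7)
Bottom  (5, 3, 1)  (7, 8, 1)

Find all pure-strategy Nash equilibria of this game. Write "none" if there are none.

(Top, Left, Alpha): Player 2 can switch to Right (1 → 9). Not NE.
(Top, Left, Beta): Player 1 can switch to Bottom (4 → 5). Not NE.
(Top, Right, Alpha): Player 1 can switch to Bottom (6 → 9). Not NE.
(Top, Right, Beta): Player 2 can switch to Left (0 → 3). Not NE.
(Middle, Left, Alpha): Player 1 can switch to Top (3 → 7). Not NE.
(Middle, Left, Beta): Player 1 can switch to Top (2 → 4). Not NE.
(Middle, Right, Alpha): Player 1 can switch to Top (1 → 6). Not NE.
(Middle, Right, Beta): Player 1 can switch to Top (6 → 9). Not NE.
(Bottom, Right, Alpha): Player 1 gets 9, best alternative 6; Player 2 gets 4, best alternative 1; Player 3 gets 7, best alternative 1. No profitable deviation — NE.
(The remaining 3 profiles each have a profitable deviation by the same check.)

(Bottom, Right, Alpha)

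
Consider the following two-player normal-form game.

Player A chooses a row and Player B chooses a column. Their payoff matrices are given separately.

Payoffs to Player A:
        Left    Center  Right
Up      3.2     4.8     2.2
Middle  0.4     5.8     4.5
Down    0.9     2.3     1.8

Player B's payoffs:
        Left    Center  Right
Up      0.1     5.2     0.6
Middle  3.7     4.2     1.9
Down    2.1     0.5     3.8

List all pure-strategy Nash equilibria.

Pure NE: (Middle, Center)

(Up, Left): Player B can switch to Center (0.1 → 5.2). Not NE.
(Up, Center): Player A can switch to Middle (4.8 → 5.8). Not NE.
(Up, Right): Player A can switch to Middle (2.2 → 4.5). Not NE.
(Middle, Left): Player A can switch to Up (0.4 → 3.2). Not NE.
(Middle, Center): Player A gets 5.8, best alternative 4.8; Player B gets 4.2, best alternative 3.7. No profitable deviation — NE.
(Middle, Right): Player B can switch to Left (1.9 → 3.7). Not NE.
(Down, Left): Player A can switch to Up (0.9 → 3.2). Not NE.
(Down, Center): Player A can switch to Up (2.3 → 4.8). Not NE.
(Down, Right): Player A can switch to Up (1.8 → 2.2). Not NE.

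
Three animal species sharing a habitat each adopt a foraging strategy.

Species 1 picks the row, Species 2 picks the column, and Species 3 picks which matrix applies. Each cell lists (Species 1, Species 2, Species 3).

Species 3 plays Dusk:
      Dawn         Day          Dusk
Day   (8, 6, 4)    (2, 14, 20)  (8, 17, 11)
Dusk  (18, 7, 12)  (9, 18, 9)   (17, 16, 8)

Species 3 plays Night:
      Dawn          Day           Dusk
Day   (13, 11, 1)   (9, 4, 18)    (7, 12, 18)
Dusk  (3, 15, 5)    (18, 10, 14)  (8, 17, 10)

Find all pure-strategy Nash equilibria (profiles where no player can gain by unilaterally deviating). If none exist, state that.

For each strategy profile, look for a profitable unilateral deviation.
(Day, Dawn, Dusk): Species 1 can switch to Dusk (8 → 18). Not NE.
(Day, Dawn, Night): Species 2 can switch to Dusk (11 → 12). Not NE.
(Day, Day, Dusk): Species 1 can switch to Dusk (2 → 9). Not NE.
(Day, Day, Night): Species 1 can switch to Dusk (9 → 18). Not NE.
(Day, Dusk, Dusk): Species 1 can switch to Dusk (8 → 17). Not NE.
(Day, Dusk, Night): Species 1 can switch to Dusk (7 → 8). Not NE.
(Dusk, Dawn, Dusk): Species 2 can switch to Day (7 → 18). Not NE.
(Dusk, Dawn, Night): Species 1 can switch to Day (3 → 13). Not NE.
(Dusk, Dusk, Night): Species 1 gets 8, best alternative 7; Species 2 gets 17, best alternative 15; Species 3 gets 10, best alternative 8. No profitable deviation — NE.
(The remaining 3 profiles each have a profitable deviation by the same check.)

The unique pure-strategy Nash equilibrium is (Dusk, Dusk, Night).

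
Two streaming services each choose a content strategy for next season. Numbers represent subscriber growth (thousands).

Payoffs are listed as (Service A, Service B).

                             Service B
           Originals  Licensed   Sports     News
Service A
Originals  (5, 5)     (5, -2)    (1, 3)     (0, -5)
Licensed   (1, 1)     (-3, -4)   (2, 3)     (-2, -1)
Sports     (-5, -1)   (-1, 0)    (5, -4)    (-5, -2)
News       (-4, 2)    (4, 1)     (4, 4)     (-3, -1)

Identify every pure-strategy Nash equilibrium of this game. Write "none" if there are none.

Check each profile: it is a Nash equilibrium iff no player can strictly gain by switching unilaterally.
(Originals, Originals): Service A gets 5, best alternative 1; Service B gets 5, best alternative 3. No profitable deviation — NE.
(Originals, Licensed): Service B can switch to Originals (-2 → 5). Not NE.
(Originals, Sports): Service A can switch to Licensed (1 → 2). Not NE.
(Originals, News): Service B can switch to Originals (-5 → 5). Not NE.
(Licensed, Originals): Service A can switch to Originals (1 → 5). Not NE.
(Licensed, Licensed): Service A can switch to Originals (-3 → 5). Not NE.
(Licensed, Sports): Service A can switch to Sports (2 → 5). Not NE.
(Licensed, News): Service A can switch to Originals (-2 → 0). Not NE.
(Sports, Originals): Service A can switch to Originals (-5 → 5). Not NE.
(The remaining 7 profiles each have a profitable deviation by the same check.)

The unique pure-strategy Nash equilibrium is (Originals, Originals).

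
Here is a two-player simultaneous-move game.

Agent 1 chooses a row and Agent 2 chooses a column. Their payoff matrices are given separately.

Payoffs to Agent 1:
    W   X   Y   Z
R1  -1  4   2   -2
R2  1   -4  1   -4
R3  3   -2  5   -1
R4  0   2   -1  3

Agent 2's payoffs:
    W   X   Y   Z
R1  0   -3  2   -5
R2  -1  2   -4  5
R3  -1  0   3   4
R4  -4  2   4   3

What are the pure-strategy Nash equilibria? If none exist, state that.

none

Check each profile: it is a Nash equilibrium iff no player can strictly gain by switching unilaterally.
(R1, W): Agent 1 can switch to R2 (-1 → 1). Not NE.
(R1, X): Agent 2 can switch to W (-3 → 0). Not NE.
(R1, Y): Agent 1 can switch to R3 (2 → 5). Not NE.
(R1, Z): Agent 1 can switch to R3 (-2 → -1). Not NE.
(R2, W): Agent 1 can switch to R3 (1 → 3). Not NE.
(R2, X): Agent 1 can switch to R1 (-4 → 4). Not NE.
(R2, Y): Agent 1 can switch to R1 (1 → 2). Not NE.
(R2, Z): Agent 1 can switch to R1 (-4 → -2). Not NE.
(R3, W): Agent 2 can switch to X (-1 → 0). Not NE.
(R3, X): Agent 1 can switch to R1 (-2 → 4). Not NE.
(R3, Y): Agent 2 can switch to Z (3 → 4). Not NE.
(R3, Z): Agent 1 can switch to R4 (-1 → 3). Not NE.
(The remaining 4 profiles each have a profitable deviation by the same check.)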